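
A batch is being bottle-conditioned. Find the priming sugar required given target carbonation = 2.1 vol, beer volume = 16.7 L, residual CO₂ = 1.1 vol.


sugar = (target − residual)·4.0·V
sugar = (2.1 − 1.1)·4.0·16.7

66.8000 g


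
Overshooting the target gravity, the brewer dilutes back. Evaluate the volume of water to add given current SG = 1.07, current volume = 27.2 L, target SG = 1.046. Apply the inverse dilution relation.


V_water = V·((SG_curr − 1)/(SG_target − 1) − 1)
V_water = 27.2·((1.07 − 1)/(1.046 − 1) − 1)

14.1913 L


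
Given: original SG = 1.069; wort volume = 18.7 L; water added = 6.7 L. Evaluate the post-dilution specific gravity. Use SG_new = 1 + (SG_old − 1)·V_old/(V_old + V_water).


pts = (1.069 − 1)·1000·18.7/(18.7 + 6.7) = 50.7992
SG_new = 1 + 50.7992/1000

1.0508


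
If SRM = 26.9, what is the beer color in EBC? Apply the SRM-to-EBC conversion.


EBC = SRM · 1.97
EBC = 26.9 · 1.97

52.9930 EBC


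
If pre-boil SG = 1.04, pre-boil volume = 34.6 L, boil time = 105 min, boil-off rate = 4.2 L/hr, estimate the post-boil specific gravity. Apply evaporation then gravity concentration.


V_post = V_pre − rate·(t/60);  SG_post = 1 + (SG_pre−1)·V_pre/V_post
V_post = 34.6 − 4.2·(105/60) = 27.2500
SG_post = 1 + (1.04 − 1)·34.6/27.2500

1.0508


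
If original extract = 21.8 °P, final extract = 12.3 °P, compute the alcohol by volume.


SG = 259/(259 − P);  ABV = (OG − FG)·131.25
OG = 259/(259 − 21.8) = 1.0919
FG = 259/(259 − 12.3) = 1.0499
ABV = (1.0919 − 1.0499)·131.25

5.5187 % ABV


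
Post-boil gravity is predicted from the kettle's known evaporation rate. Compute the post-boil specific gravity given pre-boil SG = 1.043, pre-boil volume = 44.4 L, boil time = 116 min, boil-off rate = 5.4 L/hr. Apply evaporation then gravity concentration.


V_post = V_pre − rate·(t/60);  SG_post = 1 + (SG_pre−1)·V_pre/V_post
V_post = 44.4 − 5.4·(116/60) = 33.9600
SG_post = 1 + (1.043 − 1)·44.4/33.9600

1.0562


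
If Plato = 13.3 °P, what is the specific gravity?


SG = 259/(259 − P)
SG = 259/(259 − 13.3)

1.0541


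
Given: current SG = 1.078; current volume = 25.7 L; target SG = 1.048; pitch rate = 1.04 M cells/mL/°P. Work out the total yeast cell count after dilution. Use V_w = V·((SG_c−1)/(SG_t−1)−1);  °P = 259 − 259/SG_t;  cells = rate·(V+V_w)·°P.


V_w = 25.7·((1.078−1)/(1.048−1)−1) = 16.0625
V_final = 25.7 + 16.0625 = 41.7625
°P = 259 − 259/1.048 = 11.8626
cells = 1.04·41.7625·11.8626

515.2281 billion cells


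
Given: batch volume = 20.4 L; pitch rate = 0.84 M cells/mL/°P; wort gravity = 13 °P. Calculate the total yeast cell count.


cells (billions) = rate · V_L · °P
cells = 0.84 · 20.4 · 13

222.7680 billion cells


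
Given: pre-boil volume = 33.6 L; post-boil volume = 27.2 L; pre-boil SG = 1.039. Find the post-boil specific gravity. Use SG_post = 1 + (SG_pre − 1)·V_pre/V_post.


pts_pre = (1.039 − 1)·1000 = 39.0000
pts_post = 39.0000·33.6/27.2 = 48.1765
SG_post = 1 + 48.1765/1000

1.0482


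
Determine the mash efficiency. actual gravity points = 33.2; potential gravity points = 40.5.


efficiency = actual / potential × 100
efficiency = 33.2 / 40.5 × 100

81.9753 %


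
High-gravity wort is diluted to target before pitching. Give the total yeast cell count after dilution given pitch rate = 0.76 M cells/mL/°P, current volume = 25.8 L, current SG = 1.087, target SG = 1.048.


V_w = V·((SG_c−1)/(SG_t−1)−1);  °P = 259 − 259/SG_t;  cells = rate·(V+V_w)·°P
V_w = 25.8·((1.087−1)/(1.048−1)−1) = 20.9625
V_final = 25.8 + 20.9625 = 46.7625
°P = 259 − 259/1.048 = 11.8626
cells = 0.76·46.7625·11.8626

421.5907 billion cells


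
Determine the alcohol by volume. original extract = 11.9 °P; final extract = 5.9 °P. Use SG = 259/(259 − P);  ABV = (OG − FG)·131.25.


OG = 259/(259 − 11.9) = 1.0482
FG = 259/(259 − 5.9) = 1.0233
ABV = (1.0482 − 1.0233)·131.25

3.2613 % ABV


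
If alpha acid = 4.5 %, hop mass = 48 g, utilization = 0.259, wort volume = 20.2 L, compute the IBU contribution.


IBU = (α/100)·mass·U·1000 / V
IBU = (4.5/100)·48·0.259·1000 / 20.2

27.6950 IBU


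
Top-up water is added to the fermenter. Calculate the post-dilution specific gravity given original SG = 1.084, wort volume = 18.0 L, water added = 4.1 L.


SG_new = 1 + (SG_old − 1)·V_old/(V_old + V_water)
pts = (1.084 − 1)·1000·18.0/(18.0 + 4.1) = 68.4163
SG_new = 1 + 68.4163/1000

1.0684


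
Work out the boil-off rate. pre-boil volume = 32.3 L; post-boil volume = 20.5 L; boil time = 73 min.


rate = (V_pre − V_post) / (t_min/60)
rate = (32.3 − 20.5) / (73/60)

9.6986 L/hr


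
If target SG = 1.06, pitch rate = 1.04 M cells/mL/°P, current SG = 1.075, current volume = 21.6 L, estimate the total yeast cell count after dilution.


V_w = V·((SG_c−1)/(SG_t−1)−1);  °P = 259 − 259/SG_t;  cells = rate·(V+V_w)·°P
V_w = 21.6·((1.075−1)/(1.06−1)−1) = 5.4000
V_final = 21.6 + 5.4000 = 27.0000
°P = 259 − 259/1.06 = 14.6604
cells = 1.04·27.0000·14.6604

411.6634 billion cells


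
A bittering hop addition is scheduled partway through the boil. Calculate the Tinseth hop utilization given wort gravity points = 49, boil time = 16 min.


U = 1.65·0.000125^(GP/1000) · (1 − e^(−0.04·t))/4.15
bigness = 1.65·0.000125^(49/1000) = 1.0623
boil_factor = (1 − e^(−0.04·16))/4.15 = 0.1139
U = 1.0623 · 0.1139

0.1210


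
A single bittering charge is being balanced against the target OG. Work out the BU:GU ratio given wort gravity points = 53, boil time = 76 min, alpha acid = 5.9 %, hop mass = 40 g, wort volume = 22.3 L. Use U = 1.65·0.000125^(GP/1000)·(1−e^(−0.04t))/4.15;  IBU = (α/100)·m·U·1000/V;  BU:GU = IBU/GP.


U = 1.65·0.000125^(53/1000)·(1−e^(−0.04·76))/4.15 = 0.2351
IBU = (5.9/100)·40·0.2351·1000/22.3 = 24.8824
BU:GU = 24.8824/53

0.4695


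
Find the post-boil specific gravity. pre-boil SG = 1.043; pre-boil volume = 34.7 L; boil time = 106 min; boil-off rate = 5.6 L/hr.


V_post = V_pre − rate·(t/60);  SG_post = 1 + (SG_pre−1)·V_pre/V_post
V_post = 34.7 − 5.6·(106/60) = 24.8067
SG_post = 1 + (1.043 − 1)·34.7/24.8067

1.0601


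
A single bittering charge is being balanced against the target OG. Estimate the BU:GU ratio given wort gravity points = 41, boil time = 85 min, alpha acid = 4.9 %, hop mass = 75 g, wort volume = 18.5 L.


U = 1.65·0.000125^(GP/1000)·(1−e^(−0.04t))/4.15;  IBU = (α/100)·m·U·1000/V;  BU:GU = IBU/GP
U = 1.65·0.000125^(41/1000)·(1−e^(−0.04·85))/4.15 = 0.2659
IBU = (4.9/100)·75·0.2659·1000/18.5 = 52.8145
BU:GU = 52.8145/41

1.2882


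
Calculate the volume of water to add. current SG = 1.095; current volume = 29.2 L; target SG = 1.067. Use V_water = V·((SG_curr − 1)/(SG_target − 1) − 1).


V_water = 29.2·((1.095 − 1)/(1.067 − 1) − 1)

12.2030 L


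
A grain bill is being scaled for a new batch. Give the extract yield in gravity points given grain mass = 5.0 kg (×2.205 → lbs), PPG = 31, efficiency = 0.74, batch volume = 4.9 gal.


points = lbs × PPG × eff / vol
lbs = 5.0 × 2.205 = 11.0250
points = 11.0250 × 31 × 0.74 / 4.9

51.6150 points


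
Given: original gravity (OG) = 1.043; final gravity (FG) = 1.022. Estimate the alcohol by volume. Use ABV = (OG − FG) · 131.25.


ABV = (1.043 − 1.022) · 131.25

2.7562 % ABV


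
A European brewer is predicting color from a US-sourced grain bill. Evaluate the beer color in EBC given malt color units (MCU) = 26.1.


SRM = 1.4922·MCU^0.6859;  EBC = SRM·1.97
SRM = 1.4922·26.1^0.6859 = 13.9798
EBC = 13.9798·1.97

27.5402 EBC


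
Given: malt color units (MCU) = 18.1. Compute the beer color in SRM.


SRM = 1.4922 · MCU^0.6859
SRM = 1.4922 · 18.1^0.6859

10.8760 SRM


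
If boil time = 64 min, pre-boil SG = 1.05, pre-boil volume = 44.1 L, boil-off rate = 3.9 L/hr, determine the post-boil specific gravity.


V_post = V_pre − rate·(t/60);  SG_post = 1 + (SG_pre−1)·V_pre/V_post
V_post = 44.1 − 3.9·(64/60) = 39.9400
SG_post = 1 + (1.05 − 1)·44.1/39.9400

1.0552


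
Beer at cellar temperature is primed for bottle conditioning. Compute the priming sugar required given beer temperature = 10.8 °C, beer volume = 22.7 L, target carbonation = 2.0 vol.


residual = 14.695·(0.01821 + 0.09011·e^(−0.04·T));  sugar = (target − residual)·4.0·V
residual = 14.695·(0.01821 + 0.09011·e^(−0.04·10.8)) = 1.1273
sugar = (2.0 − 1.1273)·4.0·22.7

79.2450 g


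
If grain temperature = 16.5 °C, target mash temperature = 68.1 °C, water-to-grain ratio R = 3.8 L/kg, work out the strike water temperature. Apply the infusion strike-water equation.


T_strike = (0.41/R)·(T_mash − T_grain) + T_mash
T_strike = (0.41/3.8)·(68.1 − 16.5) + 68.1

73.6674 °C


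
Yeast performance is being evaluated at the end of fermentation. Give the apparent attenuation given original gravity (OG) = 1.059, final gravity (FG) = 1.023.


AA = (OG − FG)/(OG − 1) · 100
AA = (1.059 − 1.023)/(1.059 − 1) · 100

61.0169 %


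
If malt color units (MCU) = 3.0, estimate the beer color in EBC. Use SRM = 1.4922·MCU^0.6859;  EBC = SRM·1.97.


SRM = 1.4922·3.0^0.6859 = 3.1702
EBC = 3.1702·1.97

6.2453 EBC


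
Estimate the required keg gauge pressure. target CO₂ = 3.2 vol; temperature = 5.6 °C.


psi = vols/(0.01821 + 0.09011·e^(−0.04·T)) − 14.695
psi = 3.2/(0.01821 + 0.09011·e^(−0.04·5.6)) − 14.695

20.7675 psi


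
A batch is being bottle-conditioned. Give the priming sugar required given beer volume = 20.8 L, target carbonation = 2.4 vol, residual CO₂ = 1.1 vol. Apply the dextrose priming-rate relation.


sugar = (target − residual)·4.0·V
sugar = (2.4 − 1.1)·4.0·20.8

108.1600 g


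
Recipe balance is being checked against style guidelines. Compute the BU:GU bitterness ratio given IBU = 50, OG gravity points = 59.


BU:GU = IBU / OG_points
BU:GU = 50 / 59

0.8475


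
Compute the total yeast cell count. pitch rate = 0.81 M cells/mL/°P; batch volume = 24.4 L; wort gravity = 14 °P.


cells (billions) = rate · V_L · °P
cells = 0.81 · 24.4 · 14

276.6960 billion cells


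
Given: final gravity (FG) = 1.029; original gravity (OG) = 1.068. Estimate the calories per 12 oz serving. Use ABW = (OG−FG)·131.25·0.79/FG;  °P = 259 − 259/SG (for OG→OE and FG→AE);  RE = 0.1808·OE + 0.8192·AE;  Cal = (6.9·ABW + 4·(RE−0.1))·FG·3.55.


ABW = (1.068 − 1.029)·131.25·0.79/1.029 = 3.9298
OE = 259 − 259/1.068 = 16.4906 °P
AE = 259 − 259/1.029 = 7.2993 °P
RE = 0.1808·16.4906 + 0.8192·7.2993 = 8.9611 °P
Cal = (6.9·3.9298 + 4·(8.9611−0.1))·1.029·3.55

228.5300 kcal


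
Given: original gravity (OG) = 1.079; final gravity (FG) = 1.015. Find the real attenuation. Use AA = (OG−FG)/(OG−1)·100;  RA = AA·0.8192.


AA = (1.079 − 1.015)/(1.079 − 1)·100 = 81.0127
RA = 81.0127·0.8192

66.3656 %


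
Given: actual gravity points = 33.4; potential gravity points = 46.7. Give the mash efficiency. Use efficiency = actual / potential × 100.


efficiency = 33.4 / 46.7 × 100

71.5203 %


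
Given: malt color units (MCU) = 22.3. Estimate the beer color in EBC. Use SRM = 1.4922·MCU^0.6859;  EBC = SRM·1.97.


SRM = 1.4922·22.3^0.6859 = 12.5496
EBC = 12.5496·1.97

24.7227 EBC


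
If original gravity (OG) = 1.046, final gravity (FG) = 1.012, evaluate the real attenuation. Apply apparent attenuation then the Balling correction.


AA = (OG−FG)/(OG−1)·100;  RA = AA·0.8192
AA = (1.046 − 1.012)/(1.046 − 1)·100 = 73.9130
RA = 73.9130·0.8192

60.5496 %


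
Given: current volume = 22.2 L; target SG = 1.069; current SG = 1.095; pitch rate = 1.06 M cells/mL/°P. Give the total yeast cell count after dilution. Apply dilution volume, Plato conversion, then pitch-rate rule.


V_w = V·((SG_c−1)/(SG_t−1)−1);  °P = 259 − 259/SG_t;  cells = rate·(V+V_w)·°P
V_w = 22.2·((1.095−1)/(1.069−1)−1) = 8.3652
V_final = 22.2 + 8.3652 = 30.5652
°P = 259 − 259/1.069 = 16.7175
cells = 1.06·30.5652·16.7175

541.6322 billion cells


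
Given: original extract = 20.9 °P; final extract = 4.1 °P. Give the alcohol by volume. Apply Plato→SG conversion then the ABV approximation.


SG = 259/(259 − P);  ABV = (OG − FG)·131.25
OG = 259/(259 − 20.9) = 1.0878
FG = 259/(259 − 4.1) = 1.0161
ABV = (1.0878 − 1.0161)·131.25

9.4098 % ABV


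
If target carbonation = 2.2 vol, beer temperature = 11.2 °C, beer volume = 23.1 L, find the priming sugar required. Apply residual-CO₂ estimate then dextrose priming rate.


residual = 14.695·(0.01821 + 0.09011·e^(−0.04·T));  sugar = (target − residual)·4.0·V
residual = 14.695·(0.01821 + 0.09011·e^(−0.04·11.2)) = 1.1136
sugar = (2.2 − 1.1136)·4.0·23.1

100.3822 g


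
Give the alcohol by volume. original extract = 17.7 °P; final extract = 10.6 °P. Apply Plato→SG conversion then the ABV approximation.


SG = 259/(259 − P);  ABV = (OG − FG)·131.25
OG = 259/(259 − 17.7) = 1.0734
FG = 259/(259 − 10.6) = 1.0427
ABV = (1.0734 − 1.0427)·131.25

4.0267 % ABV


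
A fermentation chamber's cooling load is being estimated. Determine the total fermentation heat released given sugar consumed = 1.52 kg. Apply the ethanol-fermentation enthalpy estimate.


Q = m_sugar · 590 kJ/kg
Q = 1.52 · 590

896.8000 kJ


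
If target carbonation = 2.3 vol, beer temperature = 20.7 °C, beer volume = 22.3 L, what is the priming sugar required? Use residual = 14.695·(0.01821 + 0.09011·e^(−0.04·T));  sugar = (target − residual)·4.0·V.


residual = 14.695·(0.01821 + 0.09011·e^(−0.04·20.7)) = 0.8462
sugar = (2.3 − 0.8462)·4.0·22.3

129.6831 g


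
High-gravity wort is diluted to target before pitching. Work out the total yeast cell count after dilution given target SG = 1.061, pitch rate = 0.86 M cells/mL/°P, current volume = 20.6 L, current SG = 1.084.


V_w = V·((SG_c−1)/(SG_t−1)−1);  °P = 259 − 259/SG_t;  cells = rate·(V+V_w)·°P
V_w = 20.6·((1.084−1)/(1.061−1)−1) = 7.7672
V_final = 20.6 + 7.7672 = 28.3672
°P = 259 − 259/1.061 = 14.8907
cells = 0.86·28.3672·14.8907

363.2698 billion cells


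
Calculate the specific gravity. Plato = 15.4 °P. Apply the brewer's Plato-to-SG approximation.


SG = 259/(259 − P)
SG = 259/(259 − 15.4)

1.0632


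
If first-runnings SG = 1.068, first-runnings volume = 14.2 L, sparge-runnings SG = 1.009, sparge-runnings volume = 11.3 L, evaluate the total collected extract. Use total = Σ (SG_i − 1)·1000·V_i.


first = (1.068 − 1)·1000·14.2 = 965.6000
sparge = (1.009 − 1)·1000·11.3 = 101.7000
total = 965.6000 + 101.7000

1067.3000 gravity·L


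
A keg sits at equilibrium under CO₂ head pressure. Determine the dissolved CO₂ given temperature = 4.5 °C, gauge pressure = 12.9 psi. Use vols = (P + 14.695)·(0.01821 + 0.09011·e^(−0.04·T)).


vols = (12.9 + 14.695)·(0.01821 + 0.09011·e^(−0.04·4.5))

2.5795 volumes


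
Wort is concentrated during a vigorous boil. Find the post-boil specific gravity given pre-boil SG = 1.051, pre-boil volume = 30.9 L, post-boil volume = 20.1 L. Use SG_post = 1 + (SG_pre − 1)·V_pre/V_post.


pts_pre = (1.051 − 1)·1000 = 51.0000
pts_post = 51.0000·30.9/20.1 = 78.4030
SG_post = 1 + 78.4030/1000

1.0784


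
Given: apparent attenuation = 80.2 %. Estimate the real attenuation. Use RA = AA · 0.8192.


RA = 80.2 · 0.8192

65.6998 %


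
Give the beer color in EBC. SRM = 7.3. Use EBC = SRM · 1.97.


EBC = 7.3 · 1.97

14.3810 EBC


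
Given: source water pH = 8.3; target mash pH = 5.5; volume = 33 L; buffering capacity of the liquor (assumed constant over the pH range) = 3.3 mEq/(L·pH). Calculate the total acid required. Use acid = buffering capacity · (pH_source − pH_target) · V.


acid = 3.3 · (8.3 − 5.5) · 33

304.9200 mEq


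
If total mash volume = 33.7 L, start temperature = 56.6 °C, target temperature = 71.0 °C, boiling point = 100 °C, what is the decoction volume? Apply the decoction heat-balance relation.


V_dec = V_total·(T_target − T_start)/(T_boil − T_start)
V_dec = 33.7·(71.0 − 56.6)/(100 − 56.6)

11.1816 L


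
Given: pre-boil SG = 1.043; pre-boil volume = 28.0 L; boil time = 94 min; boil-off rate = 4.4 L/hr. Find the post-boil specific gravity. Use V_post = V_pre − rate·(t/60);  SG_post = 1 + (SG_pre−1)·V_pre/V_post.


V_post = 28.0 − 4.4·(94/60) = 21.1067
SG_post = 1 + (1.043 − 1)·28.0/21.1067

1.0570


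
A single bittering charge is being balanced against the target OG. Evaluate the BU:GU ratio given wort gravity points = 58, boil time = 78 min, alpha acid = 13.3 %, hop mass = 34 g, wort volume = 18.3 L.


U = 1.65·0.000125^(GP/1000)·(1−e^(−0.04t))/4.15;  IBU = (α/100)·m·U·1000/V;  BU:GU = IBU/GP
U = 1.65·0.000125^(58/1000)·(1−e^(−0.04·78))/4.15 = 0.2257
IBU = (13.3/100)·34·0.2257·1000/18.3 = 55.7600
BU:GU = 55.7600/58

0.9614


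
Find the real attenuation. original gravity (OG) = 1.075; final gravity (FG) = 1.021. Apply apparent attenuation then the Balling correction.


AA = (OG−FG)/(OG−1)·100;  RA = AA·0.8192
AA = (1.075 − 1.021)/(1.075 − 1)·100 = 72.0000
RA = 72.0000·0.8192

58.9824 %


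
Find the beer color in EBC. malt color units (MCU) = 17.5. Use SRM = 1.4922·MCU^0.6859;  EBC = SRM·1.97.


SRM = 1.4922·17.5^0.6859 = 10.6274
EBC = 10.6274·1.97

20.9360 EBC


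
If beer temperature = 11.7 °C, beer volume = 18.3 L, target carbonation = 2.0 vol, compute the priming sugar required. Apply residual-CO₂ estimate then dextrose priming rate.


residual = 14.695·(0.01821 + 0.09011·e^(−0.04·T));  sugar = (target − residual)·4.0·V
residual = 14.695·(0.01821 + 0.09011·e^(−0.04·11.7)) = 1.0969
sugar = (2.0 − 1.0969)·4.0·18.3

66.1099 g


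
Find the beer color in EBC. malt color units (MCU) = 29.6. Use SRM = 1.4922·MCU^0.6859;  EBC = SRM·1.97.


SRM = 1.4922·29.6^0.6859 = 15.2400
EBC = 15.2400·1.97

30.0229 EBC


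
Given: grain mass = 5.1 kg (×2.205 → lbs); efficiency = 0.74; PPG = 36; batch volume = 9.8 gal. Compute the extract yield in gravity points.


points = lbs × PPG × eff / vol
lbs = 5.1 × 2.205 = 11.2455
points = 11.2455 × 36 × 0.74 / 9.8

30.5694 points


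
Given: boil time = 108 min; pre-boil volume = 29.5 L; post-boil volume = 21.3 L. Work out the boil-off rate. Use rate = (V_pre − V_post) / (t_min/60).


rate = (29.5 − 21.3) / (108/60)

4.5556 L/hr


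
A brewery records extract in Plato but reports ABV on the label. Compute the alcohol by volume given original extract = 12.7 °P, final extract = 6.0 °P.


SG = 259/(259 − P);  ABV = (OG − FG)·131.25
OG = 259/(259 − 12.7) = 1.0516
FG = 259/(259 − 6.0) = 1.0237
ABV = (1.0516 − 1.0237)·131.25

3.6550 % ABV


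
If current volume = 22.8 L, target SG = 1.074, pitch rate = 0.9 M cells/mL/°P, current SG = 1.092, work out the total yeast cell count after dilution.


V_w = V·((SG_c−1)/(SG_t−1)−1);  °P = 259 − 259/SG_t;  cells = rate·(V+V_w)·°P
V_w = 22.8·((1.092−1)/(1.074−1)−1) = 5.5459
V_final = 22.8 + 5.5459 = 28.3459
°P = 259 − 259/1.074 = 17.8454
cells = 0.9·28.3459·17.8454

455.2612 billion cells


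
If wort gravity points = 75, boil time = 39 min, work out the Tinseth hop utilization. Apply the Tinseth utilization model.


U = 1.65·0.000125^(GP/1000) · (1 − e^(−0.04·t))/4.15
bigness = 1.65·0.000125^(75/1000) = 0.8409
boil_factor = (1 − e^(−0.04·39))/4.15 = 0.1903
U = 0.8409 · 0.1903

0.1601


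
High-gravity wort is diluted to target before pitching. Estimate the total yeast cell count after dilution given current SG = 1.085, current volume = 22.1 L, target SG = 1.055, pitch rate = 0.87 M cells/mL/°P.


V_w = V·((SG_c−1)/(SG_t−1)−1);  °P = 259 − 259/SG_t;  cells = rate·(V+V_w)·°P
V_w = 22.1·((1.085−1)/(1.055−1)−1) = 12.0545
V_final = 22.1 + 12.0545 = 34.1545
°P = 259 − 259/1.055 = 13.5024
cells = 0.87·34.1545·13.5024

401.2155 billion cells


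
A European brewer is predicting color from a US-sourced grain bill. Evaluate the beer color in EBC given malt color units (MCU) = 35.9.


SRM = 1.4922·MCU^0.6859;  EBC = SRM·1.97
SRM = 1.4922·35.9^0.6859 = 17.3967
EBC = 17.3967·1.97

34.2715 EBC


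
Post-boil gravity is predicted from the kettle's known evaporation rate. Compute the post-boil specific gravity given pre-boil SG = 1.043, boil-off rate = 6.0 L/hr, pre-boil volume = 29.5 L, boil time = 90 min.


V_post = V_pre − rate·(t/60);  SG_post = 1 + (SG_pre−1)·V_pre/V_post
V_post = 29.5 − 6.0·(90/60) = 20.5000
SG_post = 1 + (1.043 − 1)·29.5/20.5000

1.0619


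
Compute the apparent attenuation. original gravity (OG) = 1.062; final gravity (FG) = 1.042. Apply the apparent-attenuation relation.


AA = (OG − FG)/(OG − 1) · 100
AA = (1.062 − 1.042)/(1.062 − 1) · 100

32.2581 %


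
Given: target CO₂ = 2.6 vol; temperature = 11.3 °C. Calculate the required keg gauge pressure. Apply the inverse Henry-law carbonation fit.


psi = vols/(0.01821 + 0.09011·e^(−0.04·T)) − 14.695
psi = 2.6/(0.01821 + 0.09011·e^(−0.04·11.3)) − 14.695

19.7184 psi


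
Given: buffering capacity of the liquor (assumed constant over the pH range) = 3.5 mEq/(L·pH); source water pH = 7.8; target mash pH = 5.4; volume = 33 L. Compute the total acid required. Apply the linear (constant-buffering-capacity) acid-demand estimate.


acid = buffering capacity · (pH_source − pH_target) · V
acid = 3.5 · (7.8 − 5.4) · 33

277.2000 mEq


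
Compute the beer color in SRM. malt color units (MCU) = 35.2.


SRM = 1.4922 · MCU^0.6859
SRM = 1.4922 · 35.2^0.6859

17.1633 SRM


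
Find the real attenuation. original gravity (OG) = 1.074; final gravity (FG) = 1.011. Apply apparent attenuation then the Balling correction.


AA = (OG−FG)/(OG−1)·100;  RA = AA·0.8192
AA = (1.074 − 1.011)/(1.074 − 1)·100 = 85.1351
RA = 85.1351·0.8192

69.7427 %


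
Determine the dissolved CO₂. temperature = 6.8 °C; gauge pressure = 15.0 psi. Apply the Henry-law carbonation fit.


vols = (P + 14.695)·(0.01821 + 0.09011·e^(−0.04·T))
vols = (15.0 + 14.695)·(0.01821 + 0.09011·e^(−0.04·6.8))

2.5793 volumes


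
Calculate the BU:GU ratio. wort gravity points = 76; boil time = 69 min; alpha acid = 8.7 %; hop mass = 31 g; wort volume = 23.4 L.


U = 1.65·0.000125^(GP/1000)·(1−e^(−0.04t))/4.15;  IBU = (α/100)·m·U·1000/V;  BU:GU = IBU/GP
U = 1.65·0.000125^(76/1000)·(1−e^(−0.04·69))/4.15 = 0.1881
IBU = (8.7/100)·31·0.1881·1000/23.4 = 21.6806
BU:GU = 21.6806/76

0.2853


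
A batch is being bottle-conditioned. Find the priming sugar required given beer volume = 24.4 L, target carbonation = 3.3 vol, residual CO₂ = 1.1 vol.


sugar = (target − residual)·4.0·V
sugar = (3.3 − 1.1)·4.0·24.4

214.7200 g


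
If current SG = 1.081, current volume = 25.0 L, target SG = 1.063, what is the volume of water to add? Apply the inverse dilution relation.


V_water = V·((SG_curr − 1)/(SG_target − 1) − 1)
V_water = 25.0·((1.081 − 1)/(1.063 − 1) − 1)

7.1429 L


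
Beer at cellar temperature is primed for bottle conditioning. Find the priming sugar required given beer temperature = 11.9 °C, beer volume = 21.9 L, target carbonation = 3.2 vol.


residual = 14.695·(0.01821 + 0.09011·e^(−0.04·T));  sugar = (target − residual)·4.0·V
residual = 14.695·(0.01821 + 0.09011·e^(−0.04·11.9)) = 1.0903
sugar = (3.2 − 1.0903)·4.0·21.9

184.8139 g


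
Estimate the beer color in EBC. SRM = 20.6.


EBC = SRM · 1.97
EBC = 20.6 · 1.97

40.5820 EBC


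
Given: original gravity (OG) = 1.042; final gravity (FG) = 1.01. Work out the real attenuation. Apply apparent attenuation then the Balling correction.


AA = (OG−FG)/(OG−1)·100;  RA = AA·0.8192
AA = (1.042 − 1.01)/(1.042 − 1)·100 = 76.1905
RA = 76.1905·0.8192

62.4152 %


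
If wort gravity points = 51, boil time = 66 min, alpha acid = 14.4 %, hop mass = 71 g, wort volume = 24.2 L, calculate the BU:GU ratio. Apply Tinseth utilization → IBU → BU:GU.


U = 1.65·0.000125^(GP/1000)·(1−e^(−0.04t))/4.15;  IBU = (α/100)·m·U·1000/V;  BU:GU = IBU/GP
U = 1.65·0.000125^(51/1000)·(1−e^(−0.04·66))/4.15 = 0.2335
IBU = (14.4/100)·71·0.2335·1000/24.2 = 98.6349
BU:GU = 98.6349/51

1.9340


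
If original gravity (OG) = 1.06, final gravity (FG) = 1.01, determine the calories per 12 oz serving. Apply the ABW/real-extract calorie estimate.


ABW = (OG−FG)·131.25·0.79/FG;  °P = 259 − 259/SG (for OG→OE and FG→AE);  RE = 0.1808·OE + 0.8192·AE;  Cal = (6.9·ABW + 4·(RE−0.1))·FG·3.55
ABW = (1.06 − 1.01)·131.25·0.79/1.01 = 5.1330
OE = 259 − 259/1.06 = 14.6604 °P
AE = 259 − 259/1.01 = 2.5644 °P
RE = 0.1808·14.6604 + 0.8192·2.5644 = 4.7513 °P
Cal = (6.9·5.1330 + 4·(4.7513−0.1))·1.01·3.55

193.7005 kcal


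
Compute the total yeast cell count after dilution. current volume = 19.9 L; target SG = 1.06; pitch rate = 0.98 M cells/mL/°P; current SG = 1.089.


V_w = V·((SG_c−1)/(SG_t−1)−1);  °P = 259 − 259/SG_t;  cells = rate·(V+V_w)·°P
V_w = 19.9·((1.089−1)/(1.06−1)−1) = 9.6183
V_final = 19.9 + 9.6183 = 29.5183
°P = 259 − 259/1.06 = 14.6604
cells = 0.98·29.5183·14.6604

424.0949 billion cells


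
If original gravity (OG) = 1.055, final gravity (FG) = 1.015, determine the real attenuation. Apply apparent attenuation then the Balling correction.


AA = (OG−FG)/(OG−1)·100;  RA = AA·0.8192
AA = (1.055 − 1.015)/(1.055 − 1)·100 = 72.7273
RA = 72.7273·0.8192

59.5782 %


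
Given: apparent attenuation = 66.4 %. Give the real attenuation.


RA = AA · 0.8192
RA = 66.4 · 0.8192

54.3949 %


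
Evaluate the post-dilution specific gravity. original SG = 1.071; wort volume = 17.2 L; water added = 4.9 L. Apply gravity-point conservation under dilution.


SG_new = 1 + (SG_old − 1)·V_old/(V_old + V_water)
pts = (1.071 − 1)·1000·17.2/(17.2 + 4.9) = 55.2579
SG_new = 1 + 55.2579/1000

1.0553


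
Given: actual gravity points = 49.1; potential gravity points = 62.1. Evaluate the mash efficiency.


efficiency = actual / potential × 100
efficiency = 49.1 / 62.1 × 100

79.0660 %


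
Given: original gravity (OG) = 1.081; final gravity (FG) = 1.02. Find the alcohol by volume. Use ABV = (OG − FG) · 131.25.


ABV = (1.081 − 1.02) · 131.25

8.0062 % ABV


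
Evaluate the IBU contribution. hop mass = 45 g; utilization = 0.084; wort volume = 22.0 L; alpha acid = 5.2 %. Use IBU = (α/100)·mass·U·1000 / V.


IBU = (5.2/100)·45·0.084·1000 / 22.0

8.9345 IBU


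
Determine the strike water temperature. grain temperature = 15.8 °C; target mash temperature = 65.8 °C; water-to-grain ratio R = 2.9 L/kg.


T_strike = (0.41/R)·(T_mash − T_grain) + T_mash
T_strike = (0.41/2.9)·(65.8 − 15.8) + 65.8

72.8690 °C


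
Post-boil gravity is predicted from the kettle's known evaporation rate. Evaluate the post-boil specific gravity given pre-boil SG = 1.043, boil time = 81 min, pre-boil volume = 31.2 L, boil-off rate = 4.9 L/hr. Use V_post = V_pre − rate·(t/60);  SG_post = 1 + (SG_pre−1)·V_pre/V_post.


V_post = 31.2 − 4.9·(81/60) = 24.5850
SG_post = 1 + (1.043 − 1)·31.2/24.5850

1.0546


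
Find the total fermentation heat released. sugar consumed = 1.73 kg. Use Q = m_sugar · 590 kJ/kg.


Q = 1.73 · 590

1020.7000 kJ


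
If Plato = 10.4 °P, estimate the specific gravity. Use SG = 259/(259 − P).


SG = 259/(259 − 10.4)

1.0418


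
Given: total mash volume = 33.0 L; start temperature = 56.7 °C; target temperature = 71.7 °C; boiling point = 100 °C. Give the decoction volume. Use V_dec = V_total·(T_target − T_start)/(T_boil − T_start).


V_dec = 33.0·(71.7 − 56.7)/(100 − 56.7)

11.4319 L


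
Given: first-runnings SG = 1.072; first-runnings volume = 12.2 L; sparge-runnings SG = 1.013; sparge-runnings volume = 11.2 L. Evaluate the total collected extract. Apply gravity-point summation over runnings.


total = Σ (SG_i − 1)·1000·V_i
first = (1.072 − 1)·1000·12.2 = 878.4000
sparge = (1.013 − 1)·1000·11.2 = 145.6000
total = 878.4000 + 145.6000

1024.0000 gravity·L


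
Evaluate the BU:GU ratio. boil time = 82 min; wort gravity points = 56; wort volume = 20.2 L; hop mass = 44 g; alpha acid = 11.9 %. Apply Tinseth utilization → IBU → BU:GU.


U = 1.65·0.000125^(GP/1000)·(1−e^(−0.04t))/4.15;  IBU = (α/100)·m·U·1000/V;  BU:GU = IBU/GP
U = 1.65·0.000125^(56/1000)·(1−e^(−0.04·82))/4.15 = 0.2313
IBU = (11.9/100)·44·0.2313·1000/20.2 = 59.9589
BU:GU = 59.9589/56

1.0707


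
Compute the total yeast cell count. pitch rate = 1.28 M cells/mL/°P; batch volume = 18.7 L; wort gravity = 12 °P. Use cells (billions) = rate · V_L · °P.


cells = 1.28 · 18.7 · 12

287.2320 billion cells


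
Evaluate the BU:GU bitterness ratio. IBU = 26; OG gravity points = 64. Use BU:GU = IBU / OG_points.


BU:GU = 26 / 64

0.4062


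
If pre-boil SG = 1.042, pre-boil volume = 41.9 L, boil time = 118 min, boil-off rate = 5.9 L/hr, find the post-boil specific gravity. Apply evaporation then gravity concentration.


V_post = V_pre − rate·(t/60);  SG_post = 1 + (SG_pre−1)·V_pre/V_post
V_post = 41.9 − 5.9·(118/60) = 30.2967
SG_post = 1 + (1.042 − 1)·41.9/30.2967

1.0581


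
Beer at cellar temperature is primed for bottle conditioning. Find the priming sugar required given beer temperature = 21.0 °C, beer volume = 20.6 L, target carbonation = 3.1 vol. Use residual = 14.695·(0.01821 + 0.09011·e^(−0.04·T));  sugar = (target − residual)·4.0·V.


residual = 14.695·(0.01821 + 0.09011·e^(−0.04·21.0)) = 0.8393
sugar = (3.1 − 0.8393)·4.0·20.6

186.2856 g


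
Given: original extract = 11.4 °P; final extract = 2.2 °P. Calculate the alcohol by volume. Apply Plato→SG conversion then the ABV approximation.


SG = 259/(259 − P);  ABV = (OG − FG)·131.25
OG = 259/(259 − 11.4) = 1.0460
FG = 259/(259 − 2.2) = 1.0086
ABV = (1.0460 − 1.0086)·131.25

4.9186 % ABV


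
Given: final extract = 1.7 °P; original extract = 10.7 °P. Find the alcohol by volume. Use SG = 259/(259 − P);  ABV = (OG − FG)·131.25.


OG = 259/(259 − 10.7) = 1.0431
FG = 259/(259 − 1.7) = 1.0066
ABV = (1.0431 − 1.0066)·131.25

4.7888 % ABV


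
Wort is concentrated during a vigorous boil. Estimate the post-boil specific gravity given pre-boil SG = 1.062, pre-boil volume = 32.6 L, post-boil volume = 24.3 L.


SG_post = 1 + (SG_pre − 1)·V_pre/V_post
pts_pre = (1.062 − 1)·1000 = 62.0000
pts_post = 62.0000·32.6/24.3 = 83.1770
SG_post = 1 + 83.1770/1000

1.0832


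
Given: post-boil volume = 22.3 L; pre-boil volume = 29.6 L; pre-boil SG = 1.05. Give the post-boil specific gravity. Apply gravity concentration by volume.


SG_post = 1 + (SG_pre − 1)·V_pre/V_post
pts_pre = (1.05 − 1)·1000 = 50.0000
pts_post = 50.0000·29.6/22.3 = 66.3677
SG_post = 1 + 66.3677/1000

1.0664


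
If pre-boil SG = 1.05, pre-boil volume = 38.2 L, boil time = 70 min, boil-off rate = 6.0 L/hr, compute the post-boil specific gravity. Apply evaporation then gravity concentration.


V_post = V_pre − rate·(t/60);  SG_post = 1 + (SG_pre−1)·V_pre/V_post
V_post = 38.2 − 6.0·(70/60) = 31.2000
SG_post = 1 + (1.05 − 1)·38.2/31.2000

1.0612


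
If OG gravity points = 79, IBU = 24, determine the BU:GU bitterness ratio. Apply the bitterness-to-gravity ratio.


BU:GU = IBU / OG_points
BU:GU = 24 / 79

0.3038


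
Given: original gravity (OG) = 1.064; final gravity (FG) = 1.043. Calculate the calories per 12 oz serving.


ABW = (OG−FG)·131.25·0.79/FG;  °P = 259 − 259/SG (for OG→OE and FG→AE);  RE = 0.1808·OE + 0.8192·AE;  Cal = (6.9·ABW + 4·(RE−0.1))·FG·3.55
ABW = (1.064 − 1.043)·131.25·0.79/1.043 = 2.0877
OE = 259 − 259/1.064 = 15.5789 °P
AE = 259 − 259/1.043 = 10.6779 °P
RE = 0.1808·15.5789 + 0.8192·10.6779 = 11.5640 °P
Cal = (6.9·2.0877 + 4·(11.5640−0.1))·1.043·3.55

223.1246 kcal


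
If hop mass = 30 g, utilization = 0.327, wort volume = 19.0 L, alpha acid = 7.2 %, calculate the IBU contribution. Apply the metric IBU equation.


IBU = (α/100)·mass·U·1000 / V
IBU = (7.2/100)·30·0.327·1000 / 19.0

37.1747 IBU


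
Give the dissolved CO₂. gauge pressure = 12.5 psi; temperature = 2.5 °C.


vols = (P + 14.695)·(0.01821 + 0.09011·e^(−0.04·T))
vols = (12.5 + 14.695)·(0.01821 + 0.09011·e^(−0.04·2.5))

2.7126 volumes


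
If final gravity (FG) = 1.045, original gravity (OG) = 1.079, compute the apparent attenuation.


AA = (OG − FG)/(OG − 1) · 100
AA = (1.079 − 1.045)/(1.079 − 1) · 100

43.0380 %


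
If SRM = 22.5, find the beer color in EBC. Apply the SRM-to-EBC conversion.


EBC = SRM · 1.97
EBC = 22.5 · 1.97

44.3250 EBC


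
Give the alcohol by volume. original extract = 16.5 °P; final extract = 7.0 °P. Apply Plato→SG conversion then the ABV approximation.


SG = 259/(259 − P);  ABV = (OG − FG)·131.25
OG = 259/(259 − 16.5) = 1.0680
FG = 259/(259 − 7.0) = 1.0278
ABV = (1.0680 − 1.0278)·131.25

5.2846 % ABV


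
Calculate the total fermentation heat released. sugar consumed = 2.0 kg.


Q = m_sugar · 590 kJ/kg
Q = 2.0 · 590

1180.0000 kJ


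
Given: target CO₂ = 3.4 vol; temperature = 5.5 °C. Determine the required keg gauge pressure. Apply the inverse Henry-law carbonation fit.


psi = vols/(0.01821 + 0.09011·e^(−0.04·T)) − 14.695
psi = 3.4/(0.01821 + 0.09011·e^(−0.04·5.5)) − 14.695

22.8637 psi


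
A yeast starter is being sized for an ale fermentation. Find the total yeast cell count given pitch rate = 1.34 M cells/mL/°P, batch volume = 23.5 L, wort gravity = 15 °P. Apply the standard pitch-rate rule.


cells (billions) = rate · V_L · °P
cells = 1.34 · 23.5 · 15

472.3500 billion cells


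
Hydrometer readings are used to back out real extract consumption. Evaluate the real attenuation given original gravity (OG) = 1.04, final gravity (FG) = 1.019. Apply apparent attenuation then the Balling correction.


AA = (OG−FG)/(OG−1)·100;  RA = AA·0.8192
AA = (1.04 − 1.019)/(1.04 − 1)·100 = 52.5000
RA = 52.5000·0.8192

43.0080 %


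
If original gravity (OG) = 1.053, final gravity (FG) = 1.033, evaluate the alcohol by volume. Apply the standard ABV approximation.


ABV = (OG − FG) · 131.25
ABV = (1.053 − 1.033) · 131.25

2.6250 % ABV


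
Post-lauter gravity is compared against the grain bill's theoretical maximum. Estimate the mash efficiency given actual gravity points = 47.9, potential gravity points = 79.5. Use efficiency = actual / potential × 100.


efficiency = 47.9 / 79.5 × 100

60.2516 %


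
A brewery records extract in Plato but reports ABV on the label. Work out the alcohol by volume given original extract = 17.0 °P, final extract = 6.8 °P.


SG = 259/(259 − P);  ABV = (OG − FG)·131.25
OG = 259/(259 − 17.0) = 1.0702
FG = 259/(259 − 6.8) = 1.0270
ABV = (1.0702 − 1.0270)·131.25

5.6812 % ABV


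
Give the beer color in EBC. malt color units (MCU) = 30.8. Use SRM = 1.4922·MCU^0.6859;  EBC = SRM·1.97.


SRM = 1.4922·30.8^0.6859 = 15.6612
EBC = 15.6612·1.97

30.8525 EBC


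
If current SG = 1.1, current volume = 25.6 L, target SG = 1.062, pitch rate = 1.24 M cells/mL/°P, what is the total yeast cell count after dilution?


V_w = V·((SG_c−1)/(SG_t−1)−1);  °P = 259 − 259/SG_t;  cells = rate·(V+V_w)·°P
V_w = 25.6·((1.1−1)/(1.062−1)−1) = 15.6903
V_final = 25.6 + 15.6903 = 41.2903
°P = 259 − 259/1.062 = 15.1205
cells = 1.24·41.2903·15.1205

774.1710 billion cells


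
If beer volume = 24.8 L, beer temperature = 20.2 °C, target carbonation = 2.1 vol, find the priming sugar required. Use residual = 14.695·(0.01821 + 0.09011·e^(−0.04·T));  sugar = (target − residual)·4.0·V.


residual = 14.695·(0.01821 + 0.09011·e^(−0.04·20.2)) = 0.8578
sugar = (2.1 − 0.8578)·4.0·24.8

123.2221 g


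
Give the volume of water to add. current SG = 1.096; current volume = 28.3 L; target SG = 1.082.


V_water = V·((SG_curr − 1)/(SG_target − 1) − 1)
V_water = 28.3·((1.096 − 1)/(1.082 − 1) − 1)

4.8317 L


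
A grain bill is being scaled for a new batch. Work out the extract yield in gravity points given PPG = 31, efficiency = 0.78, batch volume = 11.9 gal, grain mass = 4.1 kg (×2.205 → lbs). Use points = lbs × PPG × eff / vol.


lbs = 4.1 × 2.205 = 9.0405
points = 9.0405 × 31 × 0.78 / 11.9

18.3697 points


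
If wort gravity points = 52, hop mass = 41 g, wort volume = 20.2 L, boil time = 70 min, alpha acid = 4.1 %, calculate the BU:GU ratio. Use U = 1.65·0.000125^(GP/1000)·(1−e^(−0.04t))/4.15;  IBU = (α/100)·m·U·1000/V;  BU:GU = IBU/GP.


U = 1.65·0.000125^(52/1000)·(1−e^(−0.04·70))/4.15 = 0.2340
IBU = (4.1/100)·41·0.2340·1000/20.2 = 19.4735
BU:GU = 19.4735/52

0.3745


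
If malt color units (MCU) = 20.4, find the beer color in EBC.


SRM = 1.4922·MCU^0.6859;  EBC = SRM·1.97
SRM = 1.4922·20.4^0.6859 = 11.8060
EBC = 11.8060·1.97

23.2578 EBC


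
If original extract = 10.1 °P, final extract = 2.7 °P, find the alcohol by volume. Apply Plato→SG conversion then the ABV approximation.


SG = 259/(259 − P);  ABV = (OG − FG)·131.25
OG = 259/(259 − 10.1) = 1.0406
FG = 259/(259 − 2.7) = 1.0105
ABV = (1.0406 − 1.0105)·131.25

3.9433 % ABV


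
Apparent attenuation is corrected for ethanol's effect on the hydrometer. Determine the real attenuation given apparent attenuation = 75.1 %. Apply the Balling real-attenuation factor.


RA = AA · 0.8192
RA = 75.1 · 0.8192

61.5219 %


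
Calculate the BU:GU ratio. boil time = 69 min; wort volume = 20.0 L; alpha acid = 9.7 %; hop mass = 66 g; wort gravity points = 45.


U = 1.65·0.000125^(GP/1000)·(1−e^(−0.04t))/4.15;  IBU = (α/100)·m·U·1000/V;  BU:GU = IBU/GP
U = 1.65·0.000125^(45/1000)·(1−e^(−0.04·69))/4.15 = 0.2485
IBU = (9.7/100)·66·0.2485·1000/20.0 = 79.5585
BU:GU = 79.5585/45

1.7680


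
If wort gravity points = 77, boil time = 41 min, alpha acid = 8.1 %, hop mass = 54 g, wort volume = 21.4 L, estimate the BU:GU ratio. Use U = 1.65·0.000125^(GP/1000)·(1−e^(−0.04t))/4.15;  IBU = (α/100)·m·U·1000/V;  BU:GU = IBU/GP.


U = 1.65·0.000125^(77/1000)·(1−e^(−0.04·41))/4.15 = 0.1604
IBU = (8.1/100)·54·0.1604·1000/21.4 = 32.7875
BU:GU = 32.7875/77

0.4258


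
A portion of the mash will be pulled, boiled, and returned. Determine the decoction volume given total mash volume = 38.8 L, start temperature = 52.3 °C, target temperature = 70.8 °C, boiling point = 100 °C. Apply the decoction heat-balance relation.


V_dec = V_total·(T_target − T_start)/(T_boil − T_start)
V_dec = 38.8·(70.8 − 52.3)/(100 − 52.3)

15.0482 L


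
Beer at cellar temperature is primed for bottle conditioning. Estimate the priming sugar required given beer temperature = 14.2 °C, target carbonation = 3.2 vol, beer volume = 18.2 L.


residual = 14.695·(0.01821 + 0.09011·e^(−0.04·T));  sugar = (target − residual)·4.0·V
residual = 14.695·(0.01821 + 0.09011·e^(−0.04·14.2)) = 1.0179
sugar = (3.2 − 1.0179)·4.0·18.2

158.8536 g


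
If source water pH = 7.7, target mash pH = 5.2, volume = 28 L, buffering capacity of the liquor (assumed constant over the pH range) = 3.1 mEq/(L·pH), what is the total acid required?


acid = buffering capacity · (pH_source − pH_target) · V
acid = 3.1 · (7.7 − 5.2) · 28

217.0000 mEq
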